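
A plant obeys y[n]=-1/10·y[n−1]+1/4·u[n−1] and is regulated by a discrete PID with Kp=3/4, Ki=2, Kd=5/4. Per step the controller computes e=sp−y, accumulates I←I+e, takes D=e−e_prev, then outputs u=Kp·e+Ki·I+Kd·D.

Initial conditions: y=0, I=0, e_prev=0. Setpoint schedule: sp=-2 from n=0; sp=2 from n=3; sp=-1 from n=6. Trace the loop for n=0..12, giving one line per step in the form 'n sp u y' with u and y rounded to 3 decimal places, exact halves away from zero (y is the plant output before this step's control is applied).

0 -2 -8.000 0.000
1 -2 -1.500 -2.000
2 -2 -11.300 -0.175
3 2 13.861 -2.808
4 2 -11.029 3.746
5 2 21.183 -3.132
6 -1 -24.114 5.609
7 -1 26.137 -6.589
8 -1 -33.062 7.193
9 -1 32.492 -8.985
10 -1 -43.786 9.021
11 -1 42.159 -11.849
12 -1 -56.524 11.725

(exact arithmetic carried between steps; '≈' marks a value shown rounded to 6 d.p. or computed from one; I and e_prev carry over from the previous line; the table rounds u and y to 3 d.p., halves away from zero)
n=0: y=0, sp=-2, e=sp−y=-2; I=-2, D=e−e_prev=-2; u=3/4·(-2)+2·(-2)+5/4·(-2)=-8; next y=-1/10·0+1/4·(-8)=-2
n=1: y=-2, sp=-2, e=sp−y=0; I=-2, D=e−e_prev=2; u=3/4·0+2·(-2)+5/4·2=-1.5; next y=-1/10·(-2)+1/4·(-1.5)=-0.175
n=2: y=-0.175, sp=-2, e=sp−y=-1.825; I=-3.825, D=e−e_prev=-1.825; u=3/4·(-1.825)+2·(-3.825)+5/4·(-1.825)=-11.3; next y=-1/10·(-0.175)+1/4·(-11.3)=-2.8075
n=3: y=-2.8075, sp=2, e=sp−y=4.8075; I=0.9825, D=e−e_prev=6.6325; u=3/4·4.8075+2·0.9825+5/4·6.6325=13.86125; next y=-1/10·(-2.8075)+1/4·13.86125≈3.746063
n=4: y≈3.746063, sp=2, e=sp−y≈-1.746063; I≈-0.763563, D=e−e_prev≈-6.553563; u=3/4·(-1.746063)+2·(-0.763563)+5/4·(-6.553563)≈-11.028625; next y=-1/10·3.746063+1/4·(-11.028625)≈-3.131763
n=5: y≈-3.131763, sp=2, e=sp−y≈5.131763; I≈4.3682, D=e−e_prev≈6.877825; u=3/4·5.131763+2·4.3682+5/4·6.877825≈21.182503; next y=-1/10·(-3.131763)+1/4·21.182503≈5.608802
n=6: y≈5.608802, sp=-1, e=sp−y≈-6.608802; I≈-2.240602, D=e−e_prev≈-11.740565; u=3/4·(-6.608802)+2·(-2.240602)+5/4·(-11.740565)≈-24.113511; next y=-1/10·5.608802+1/4·(-24.113511)≈-6.589258
n=7: y≈-6.589258, sp=-1, e=sp−y≈5.589258; I≈3.348656, D=e−e_prev≈12.198060; u=3/4·5.589258+2·3.348656+5/4·12.198060≈26.136831; next y=-1/10·(-6.589258)+1/4·26.136831≈7.193133
n=8: y≈7.193133, sp=-1, e=sp−y≈-8.193133; I≈-4.844477, D=e−e_prev≈-13.782391; u=3/4·(-8.193133)+2·(-4.844477)+5/4·(-13.782391)≈-33.061794; next y=-1/10·7.193133+1/4·(-33.061794)≈-8.984762
n=9: y≈-8.984762, sp=-1, e=sp−y≈7.984762; I≈3.140284, D=e−e_prev≈16.177895; u=3/4·7.984762+2·3.140284+5/4·16.177895≈32.491510; next y=-1/10·(-8.984762)+1/4·32.491510≈9.021354
n=10: y≈9.021354, sp=-1, e=sp−y≈-10.021354; I≈-6.881069, D=e−e_prev≈-18.006115; u=3/4·(-10.021354)+2·(-6.881069)+5/4·(-18.006115)≈-43.785798; next y=-1/10·9.021354+1/4·(-43.785798)≈-11.848585
n=11: y≈-11.848585, sp=-1, e=sp−y≈10.848585; I≈3.967516, D=e−e_prev≈20.869938; u=3/4·10.848585+2·3.967516+5/4·20.869938≈42.158893; next y=-1/10·(-11.848585)+1/4·42.158893≈11.724582
n=12: y≈11.724582, sp=-1, e=sp−y≈-12.724582; I≈-8.757066, D=e−e_prev≈-23.573167; u=3/4·(-12.724582)+2·(-8.757066)+5/4·(-23.573167)≈-56.524027; next y=-1/10·11.724582+1/4·(-56.524027)≈-15.303465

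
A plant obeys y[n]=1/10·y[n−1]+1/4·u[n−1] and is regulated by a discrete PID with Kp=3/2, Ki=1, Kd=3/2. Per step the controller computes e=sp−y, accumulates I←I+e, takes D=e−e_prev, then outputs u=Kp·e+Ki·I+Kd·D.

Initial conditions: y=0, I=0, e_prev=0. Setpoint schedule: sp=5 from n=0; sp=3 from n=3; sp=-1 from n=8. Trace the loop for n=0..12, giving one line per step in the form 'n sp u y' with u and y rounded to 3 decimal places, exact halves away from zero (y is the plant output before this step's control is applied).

(exact arithmetic carried between steps; '≈' marks a value shown rounded to 6 d.p. or computed from one; I and e_prev carry over from the previous line; the table rounds u and y to 3 d.p., halves away from zero)
n=0: y=0, sp=5, e=sp−y=5; I=5, D=e−e_prev=5; u=3/2·5+1·5+3/2·5=20; next y=1/10·0+1/4·20=5
n=1: y=5, sp=5, e=sp−y=0; I=5, D=e−e_prev=-5; u=3/2·0+1·5+3/2·(-5)=-2.5; next y=1/10·5+1/4·(-2.5)=-0.125
n=2: y=-0.125, sp=5, e=sp−y=5.125; I=10.125, D=e−e_prev=5.125; u=3/2·5.125+1·10.125+3/2·5.125=25.5; next y=1/10·(-0.125)+1/4·25.5=6.3625
n=3: y=6.3625, sp=3, e=sp−y=-3.3625; I=6.7625, D=e−e_prev=-8.4875; u=3/2·(-3.3625)+1·6.7625+3/2·(-8.4875)=-11.0125; next y=1/10·6.3625+1/4·(-11.0125)=-2.116875
n=4: y=-2.116875, sp=3, e=sp−y=5.116875; I=11.879375, D=e−e_prev=8.479375; u=3/2·5.116875+1·11.879375+3/2·8.479375=32.27375; next y=1/10·(-2.116875)+1/4·32.27375=7.85675
n=5: y=7.85675, sp=3, e=sp−y=-4.85675; I=7.022625, D=e−e_prev=-9.973625; u=3/2·(-4.85675)+1·7.022625+3/2·(-9.973625)≈-15.222938; next y=1/10·7.85675+1/4·(-15.222938)≈-3.020059
n=6: y≈-3.020059, sp=3, e=sp−y≈6.020059; I≈13.042684, D=e−e_prev≈10.876809; u=3/2·6.020059+1·13.042684+3/2·10.876809≈38.387988; next y=1/10·(-3.020059)+1/4·38.387988≈9.294991
n=7: y≈9.294991, sp=3, e=sp−y≈-6.294991; I≈6.747693, D=e−e_prev≈-12.315050; u=3/2·(-6.294991)+1·6.747693+3/2·(-12.315050)≈-21.167368; next y=1/10·9.294991+1/4·(-21.167368)≈-4.362343
n=8: y≈-4.362343, sp=-1, e=sp−y≈3.362343; I≈10.110036, D=e−e_prev≈9.657334; u=3/2·3.362343+1·10.110036+3/2·9.657334≈29.639552; next y=1/10·(-4.362343)+1/4·29.639552≈6.973654
n=9: y≈6.973654, sp=-1, e=sp−y≈-7.973654; I≈2.136383, D=e−e_prev≈-11.335997; u=3/2·(-7.973654)+1·2.136383+3/2·(-11.335997)≈-26.828093; next y=1/10·6.973654+1/4·(-26.828093)≈-6.009658
n=10: y≈-6.009658, sp=-1, e=sp−y≈5.009658; I≈7.146041, D=e−e_prev≈12.983312; u=3/2·5.009658+1·7.146041+3/2·12.983312≈34.135495; next y=1/10·(-6.009658)+1/4·34.135495≈7.932908
n=11: y≈7.932908, sp=-1, e=sp−y≈-8.932908; I≈-1.786867, D=e−e_prev≈-13.942566; u=3/2·(-8.932908)+1·(-1.786867)+3/2·(-13.942566)≈-36.100078; next y=1/10·7.932908+1/4·(-36.100078)≈-8.231729
n=12: y≈-8.231729, sp=-1, e=sp−y≈7.231729; I≈5.444861, D=e−e_prev≈16.164636; u=3/2·7.231729+1·5.444861+3/2·16.164636≈40.539409; next y=1/10·(-8.231729)+1/4·40.539409≈9.311679

0 5 20.000 0.000
1 5 -2.500 5.000
2 5 25.500 -0.125
3 3 -11.013 6.363
4 3 32.274 -2.117
5 3 -15.223 7.857
6 3 38.388 -3.020
7 3 -21.167 9.295
8 -1 29.640 -4.362
9 -1 -26.828 6.974
10 -1 34.135 -6.010
11 -1 -36.100 7.933
12 -1 40.539 -8.232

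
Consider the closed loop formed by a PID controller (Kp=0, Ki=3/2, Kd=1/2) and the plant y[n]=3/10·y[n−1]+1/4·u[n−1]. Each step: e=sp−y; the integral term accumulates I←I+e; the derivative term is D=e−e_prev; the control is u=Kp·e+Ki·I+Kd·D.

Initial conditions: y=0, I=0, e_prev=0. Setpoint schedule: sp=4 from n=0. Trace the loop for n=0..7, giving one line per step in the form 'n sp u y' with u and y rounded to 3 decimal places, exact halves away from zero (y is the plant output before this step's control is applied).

(exact arithmetic carried between steps; '≈' marks a value shown rounded to 6 d.p. or computed from one; I and e_prev carry over from the previous line; the table rounds u and y to 3 d.p., halves away from zero)
n=0: y=0, sp=4, e=sp−y=4; I=4, D=e−e_prev=4; u=0·4+3/2·4+1/2·4=8; next y=3/10·0+1/4·8=2
n=1: y=2, sp=4, e=sp−y=2; I=6, D=e−e_prev=-2; u=0·2+3/2·6+1/2·(-2)=8; next y=3/10·2+1/4·8=2.6
n=2: y=2.6, sp=4, e=sp−y=1.4; I=7.4, D=e−e_prev=-0.6; u=0·1.4+3/2·7.4+1/2·(-0.6)=10.8; next y=3/10·2.6+1/4·10.8=3.48
n=3: y=3.48, sp=4, e=sp−y=0.52; I=7.92, D=e−e_prev=-0.88; u=0·0.52+3/2·7.92+1/2·(-0.88)=11.44; next y=3/10·3.48+1/4·11.44=3.904
n=4: y=3.904, sp=4, e=sp−y=0.096; I=8.016, D=e−e_prev=-0.424; u=0·0.096+3/2·8.016+1/2·(-0.424)=11.812; next y=3/10·3.904+1/4·11.812=4.1242
n=5: y=4.1242, sp=4, e=sp−y=-0.1242; I=7.8918, D=e−e_prev=-0.2202; u=0·(-0.1242)+3/2·7.8918+1/2·(-0.2202)=11.7276; next y=3/10·4.1242+1/4·11.7276=4.16916
n=6: y=4.16916, sp=4, e=sp−y=-0.16916; I=7.72264, D=e−e_prev=-0.04496; u=0·(-0.16916)+3/2·7.72264+1/2·(-0.04496)=11.56148; next y=3/10·4.16916+1/4·11.56148=4.141118
n=7: y=4.141118, sp=4, e=sp−y=-0.141118; I=7.581522, D=e−e_prev=0.028042; u=0·(-0.141118)+3/2·7.581522+1/2·0.028042=11.386304; next y=3/10·4.141118+1/4·11.386304≈4.088911

0 4 8.000 0.000
1 4 8.000 2.000
2 4 10.800 2.600
3 4 11.440 3.480
4 4 11.812 3.904
5 4 11.728 4.124
6 4 11.561 4.169
7 4 11.386 4.141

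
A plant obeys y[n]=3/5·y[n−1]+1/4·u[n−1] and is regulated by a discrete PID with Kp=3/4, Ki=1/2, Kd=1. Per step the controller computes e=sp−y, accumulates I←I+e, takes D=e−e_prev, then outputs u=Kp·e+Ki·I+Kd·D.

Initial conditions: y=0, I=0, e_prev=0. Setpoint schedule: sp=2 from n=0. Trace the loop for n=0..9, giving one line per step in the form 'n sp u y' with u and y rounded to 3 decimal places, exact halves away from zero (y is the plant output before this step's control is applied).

(exact arithmetic carried between steps; '≈' marks a value shown rounded to 6 d.p. or computed from one; I and e_prev carry over from the previous line; the table rounds u and y to 3 d.p., halves away from zero)
n=0: y=0, sp=2, e=sp−y=2; I=2, D=e−e_prev=2; u=3/4·2+1/2·2+1·2=4.5; next y=3/5·0+1/4·4.5=1.125
n=1: y=1.125, sp=2, e=sp−y=0.875; I=2.875, D=e−e_prev=-1.125; u=3/4·0.875+1/2·2.875+1·(-1.125)=0.96875; next y=3/5·1.125+1/4·0.96875≈0.917188
n=2: y≈0.917188, sp=2, e=sp−y≈1.082813; I≈3.957813, D=e−e_prev≈0.207813; u=3/4·1.082813+1/2·3.957813+1·0.207813≈2.998828; next y=3/5·0.917188+1/4·2.998828≈1.300020
n=3: y≈1.300020, sp=2, e=sp−y≈0.699980; I≈4.657793, D=e−e_prev≈-0.382832; u=3/4·0.699980+1/2·4.657793+1·(-0.382832)≈2.471050; next y=3/5·1.300020+1/4·2.471050≈1.397774
n=4: y≈1.397774, sp=2, e=sp−y≈0.602226; I≈5.260019, D=e−e_prev≈-0.097755; u=3/4·0.602226+1/2·5.260019+1·(-0.097755)≈2.983924; next y=3/5·1.397774+1/4·2.983924≈1.584646
n=5: y≈1.584646, sp=2, e=sp−y≈0.415354; I≈5.675373, D=e−e_prev≈-0.186871; u=3/4·0.415354+1/2·5.675373+1·(-0.186871)≈2.962331; next y=3/5·1.584646+1/4·2.962331≈1.691370
n=6: y≈1.691370, sp=2, e=sp−y≈0.308630; I≈5.984003, D=e−e_prev≈-0.106725; u=3/4·0.308630+1/2·5.984003+1·(-0.106725)≈3.116749; next y=3/5·1.691370+1/4·3.116749≈1.794009
n=7: y≈1.794009, sp=2, e=sp−y≈0.205991; I≈6.189994, D=e−e_prev≈-0.102639; u=3/4·0.205991+1/2·6.189994+1·(-0.102639)≈3.146850; next y=3/5·1.794009+1/4·3.146850≈1.863118
n=8: y≈1.863118, sp=2, e=sp−y≈0.136882; I≈6.326875, D=e−e_prev≈-0.069109; u=3/4·0.136882+1/2·6.326875+1·(-0.069109)≈3.196990; next y=3/5·1.863118+1/4·3.196990≈1.917119
n=9: y≈1.917119, sp=2, e=sp−y≈0.082881; I≈6.409757, D=e−e_prev≈-0.054000; u=3/4·0.082881+1/2·6.409757+1·(-0.054000)≈3.213039; next y=3/5·1.917119+1/4·3.213039≈1.953531

0 2 4.500 0.000
1 2 0.969 1.125
2 2 2.999 0.917
3 2 2.471 1.300
4 2 2.984 1.398
5 2 2.962 1.585
6 2 3.117 1.691
7 2 3.147 1.794
8 2 3.197 1.863
9 2 3.213 1.917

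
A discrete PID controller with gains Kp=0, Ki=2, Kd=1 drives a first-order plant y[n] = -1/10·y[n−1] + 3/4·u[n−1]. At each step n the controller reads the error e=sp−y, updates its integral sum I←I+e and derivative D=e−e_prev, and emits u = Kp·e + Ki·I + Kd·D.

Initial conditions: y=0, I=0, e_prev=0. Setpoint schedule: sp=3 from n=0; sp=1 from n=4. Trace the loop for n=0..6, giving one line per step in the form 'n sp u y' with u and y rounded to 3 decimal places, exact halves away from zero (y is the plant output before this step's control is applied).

(exact arithmetic carried between steps; '≈' marks a value shown rounded to 6 d.p. or computed from one; I and e_prev carry over from the previous line; the table rounds u and y to 3 d.p., halves away from zero)
n=0: y=0, sp=3, e=sp−y=3; I=3, D=e−e_prev=3; u=0·3+2·3+1·3=9; next y=-1/10·0+3/4·9=6.75
n=1: y=6.75, sp=3, e=sp−y=-3.75; I=-0.75, D=e−e_prev=-6.75; u=0·(-3.75)+2·(-0.75)+1·(-6.75)=-8.25; next y=-1/10·6.75+3/4·(-8.25)=-6.8625
n=2: y=-6.8625, sp=3, e=sp−y=9.8625; I=9.1125, D=e−e_prev=13.6125; u=0·9.8625+2·9.1125+1·13.6125=31.8375; next y=-1/10·(-6.8625)+3/4·31.8375=24.564375
n=3: y=24.564375, sp=3, e=sp−y=-21.564375; I=-12.451875, D=e−e_prev=-31.426875; u=0·(-21.564375)+2·(-12.451875)+1·(-31.426875)=-56.330625; next y=-1/10·24.564375+3/4·(-56.330625)≈-44.704406
n=4: y≈-44.704406, sp=1, e=sp−y≈45.704406; I≈33.252531, D=e−e_prev≈67.268781; u=0·45.704406+2·33.252531+1·67.268781≈133.773844; next y=-1/10·(-44.704406)+3/4·133.773844≈104.800823
n=5: y≈104.800823, sp=1, e=sp−y≈-103.800823; I≈-70.548292, D=e−e_prev≈-149.505230; u=0·(-103.800823)+2·(-70.548292)+1·(-149.505230)≈-290.601814; next y=-1/10·104.800823+3/4·(-290.601814)≈-228.431443
n=6: y≈-228.431443, sp=1, e=sp−y≈229.431443; I≈158.883151, D=e−e_prev≈333.232266; u=0·229.431443+2·158.883151+1·333.232266≈650.998568; next y=-1/10·(-228.431443)+3/4·650.998568≈511.092070

0 3 9.000 0.000
1 3 -8.250 6.750
2 3 31.838 -6.863
3 3 -56.331 24.564
4 1 133.774 -44.704
5 1 -290.602 104.801
6 1 650.999 -228.431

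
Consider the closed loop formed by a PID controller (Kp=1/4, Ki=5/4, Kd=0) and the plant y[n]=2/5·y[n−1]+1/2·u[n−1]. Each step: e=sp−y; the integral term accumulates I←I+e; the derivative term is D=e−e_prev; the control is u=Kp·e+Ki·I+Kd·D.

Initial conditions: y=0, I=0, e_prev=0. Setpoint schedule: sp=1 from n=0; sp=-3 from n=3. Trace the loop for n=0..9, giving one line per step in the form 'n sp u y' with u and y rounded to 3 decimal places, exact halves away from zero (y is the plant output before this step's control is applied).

(exact arithmetic carried between steps; '≈' marks a value shown rounded to 6 d.p. or computed from one; I and e_prev carry over from the previous line; the table rounds u and y to 3 d.p., halves away from zero)
n=0: y=0, sp=1, e=sp−y=1; I=1, D=e−e_prev=1; u=1/4·1+5/4·1+0·1=1.5; next y=2/5·0+1/2·1.5=0.75
n=1: y=0.75, sp=1, e=sp−y=0.25; I=1.25, D=e−e_prev=-0.75; u=1/4·0.25+5/4·1.25+0·(-0.75)=1.625; next y=2/5·0.75+1/2·1.625=1.1125
n=2: y=1.1125, sp=1, e=sp−y=-0.1125; I=1.1375, D=e−e_prev=-0.3625; u=1/4·(-0.1125)+5/4·1.1375+0·(-0.3625)=1.39375; next y=2/5·1.1125+1/2·1.39375=1.141875
n=3: y=1.141875, sp=-3, e=sp−y=-4.141875; I=-3.004375, D=e−e_prev=-4.029375; u=1/4·(-4.141875)+5/4·(-3.004375)+0·(-4.029375)≈-4.790938; next y=2/5·1.141875+1/2·(-4.790938)≈-1.938719
n=4: y≈-1.938719, sp=-3, e=sp−y≈-1.061281; I≈-4.065656, D=e−e_prev≈3.080594; u=1/4·(-1.061281)+5/4·(-4.065656)+0·3.080594≈-5.347391; next y=2/5·(-1.938719)+1/2·(-5.347391)≈-3.449183
n=5: y≈-3.449183, sp=-3, e=sp−y≈0.449183; I≈-3.616473, D=e−e_prev≈1.510464; u=1/4·0.449183+5/4·(-3.616473)+0·1.510464≈-4.408296; next y=2/5·(-3.449183)+1/2·(-4.408296)≈-3.583821
n=6: y≈-3.583821, sp=-3, e=sp−y≈0.583821; I≈-3.032652, D=e−e_prev≈0.134638; u=1/4·0.583821+5/4·(-3.032652)+0·0.134638≈-3.644860; next y=2/5·(-3.583821)+1/2·(-3.644860)≈-3.255958
n=7: y≈-3.255958, sp=-3, e=sp−y≈0.255958; I≈-2.776694, D=e−e_prev≈-0.327863; u=1/4·0.255958+5/4·(-2.776694)+0·(-0.327863)≈-3.406878; next y=2/5·(-3.255958)+1/2·(-3.406878)≈-3.005822
n=8: y≈-3.005822, sp=-3, e=sp−y≈0.005822; I≈-2.770872, D=e−e_prev≈-0.250136; u=1/4·0.005822+5/4·(-2.770872)+0·(-0.250136)≈-3.462134; next y=2/5·(-3.005822)+1/2·(-3.462134)≈-2.933396
n=9: y≈-2.933396, sp=-3, e=sp−y≈-0.066604; I≈-2.837476, D=e−e_prev≈-0.072426; u=1/4·(-0.066604)+5/4·(-2.837476)+0·(-0.072426)≈-3.563496; next y=2/5·(-2.933396)+1/2·(-3.563496)≈-2.955106

0 1 1.500 0.000
1 1 1.625 0.750
2 1 1.394 1.113
3 -3 -4.791 1.142
4 -3 -5.347 -1.939
5 -3 -4.408 -3.449
6 -3 -3.645 -3.584
7 -3 -3.407 -3.256
8 -3 -3.462 -3.006
9 -3 -3.563 -2.933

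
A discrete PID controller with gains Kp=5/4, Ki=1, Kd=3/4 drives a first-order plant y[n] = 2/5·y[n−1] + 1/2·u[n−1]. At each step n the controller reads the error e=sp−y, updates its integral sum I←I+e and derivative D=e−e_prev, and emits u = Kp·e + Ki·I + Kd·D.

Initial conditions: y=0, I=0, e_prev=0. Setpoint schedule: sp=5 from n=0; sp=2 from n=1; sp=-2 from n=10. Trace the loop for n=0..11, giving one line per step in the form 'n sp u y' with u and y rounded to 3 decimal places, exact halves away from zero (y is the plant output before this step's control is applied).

(exact arithmetic carried between steps; '≈' marks a value shown rounded to 6 d.p. or computed from one; I and e_prev carry over from the previous line; the table rounds u and y to 3 d.p., halves away from zero)
n=0: y=0, sp=5, e=sp−y=5; I=5, D=e−e_prev=5; u=5/4·5+1·5+3/4·5=15; next y=2/5·0+1/2·15=7.5
n=1: y=7.5, sp=2, e=sp−y=-5.5; I=-0.5, D=e−e_prev=-10.5; u=5/4·(-5.5)+1·(-0.5)+3/4·(-10.5)=-15.25; next y=2/5·7.5+1/2·(-15.25)=-4.625
n=2: y=-4.625, sp=2, e=sp−y=6.625; I=6.125, D=e−e_prev=12.125; u=5/4·6.625+1·6.125+3/4·12.125=23.5; next y=2/5·(-4.625)+1/2·23.5=9.9
n=3: y=9.9, sp=2, e=sp−y=-7.9; I=-1.775, D=e−e_prev=-14.525; u=5/4·(-7.9)+1·(-1.775)+3/4·(-14.525)=-22.54375; next y=2/5·9.9+1/2·(-22.54375)=-7.311875
n=4: y=-7.311875, sp=2, e=sp−y=9.311875; I=7.536875, D=e−e_prev=17.211875; u=5/4·9.311875+1·7.536875+3/4·17.211875=32.085625; next y=2/5·(-7.311875)+1/2·32.085625≈13.118063
n=5: y≈13.118063, sp=2, e=sp−y≈-11.118063; I≈-3.581188, D=e−e_prev≈-20.429938; u=5/4·(-11.118063)+1·(-3.581188)+3/4·(-20.429938)≈-32.801219; next y=2/5·13.118063+1/2·(-32.801219)≈-11.153384
n=6: y≈-11.153384, sp=2, e=sp−y≈13.153384; I≈9.572197, D=e−e_prev≈24.271447; u=5/4·13.153384+1·9.572197+3/4·24.271447≈44.217513; next y=2/5·(-11.153384)+1/2·44.217513≈17.647403
n=7: y≈17.647403, sp=2, e=sp−y≈-15.647403; I≈-6.075206, D=e−e_prev≈-28.800787; u=5/4·(-15.647403)+1·(-6.075206)+3/4·(-28.800787)≈-47.235049; next y=2/5·17.647403+1/2·(-47.235049)≈-16.558563
n=8: y≈-16.558563, sp=2, e=sp−y≈18.558563; I≈12.483358, D=e−e_prev≈34.205966; u=5/4·18.558563+1·12.483358+3/4·34.205966≈61.336037; next y=2/5·(-16.558563)+1/2·61.336037≈24.044593
n=9: y≈24.044593, sp=2, e=sp−y≈-22.044593; I≈-9.561235, D=e−e_prev≈-40.603156; u=5/4·(-22.044593)+1·(-9.561235)+3/4·(-40.603156)≈-67.569344; next y=2/5·24.044593+1/2·(-67.569344)≈-24.166835
n=10: y≈-24.166835, sp=-2, e=sp−y≈22.166835; I≈12.605600, D=e−e_prev≈44.211428; u=5/4·22.166835+1·12.605600+3/4·44.211428≈73.472713; next y=2/5·(-24.166835)+1/2·73.472713≈27.069623
n=11: y≈27.069623, sp=-2, e=sp−y≈-29.069623; I≈-16.464023, D=e−e_prev≈-51.236457; u=5/4·(-29.069623)+1·(-16.464023)+3/4·(-51.236457)≈-91.228395; next y=2/5·27.069623+1/2·(-91.228395)≈-34.786348

0 5 15.000 0.000
1 2 -15.250 7.500
2 2 23.500 -4.625
3 2 -22.544 9.900
4 2 32.086 -7.312
5 2 -32.801 13.118
6 2 44.218 -11.153
7 2 -47.235 17.647
8 2 61.336 -16.559
9 2 -67.569 24.045
10 -2 73.473 -24.167
11 -2 -91.228 27.070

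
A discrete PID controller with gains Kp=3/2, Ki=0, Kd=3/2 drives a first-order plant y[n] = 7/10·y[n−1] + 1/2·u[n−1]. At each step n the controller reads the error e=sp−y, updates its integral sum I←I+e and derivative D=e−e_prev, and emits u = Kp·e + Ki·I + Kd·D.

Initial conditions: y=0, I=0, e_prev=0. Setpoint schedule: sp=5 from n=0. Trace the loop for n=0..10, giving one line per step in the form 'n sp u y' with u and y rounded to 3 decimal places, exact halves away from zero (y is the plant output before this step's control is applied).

0 5 15.000 0.000
1 5 -15.000 7.500
2 5 25.500 -2.250
3 5 -29.400 11.175
4 5 44.895 -6.878
5 5 -55.716 17.633
6 5 80.494 -15.515
7 5 -103.932 29.387
8 5 145.766 -31.395
9 5 -192.312 50.906
10 5 265.425 -60.522

(exact arithmetic carried between steps; '≈' marks a value shown rounded to 6 d.p. or computed from one; I and e_prev carry over from the previous line; the table rounds u and y to 3 d.p., halves away from zero)
n=0: y=0, sp=5, e=sp−y=5; I=5, D=e−e_prev=5; u=3/2·5+0·5+3/2·5=15; next y=7/10·0+1/2·15=7.5
n=1: y=7.5, sp=5, e=sp−y=-2.5; I=2.5, D=e−e_prev=-7.5; u=3/2·(-2.5)+0·2.5+3/2·(-7.5)=-15; next y=7/10·7.5+1/2·(-15)=-2.25
n=2: y=-2.25, sp=5, e=sp−y=7.25; I=9.75, D=e−e_prev=9.75; u=3/2·7.25+0·9.75+3/2·9.75=25.5; next y=7/10·(-2.25)+1/2·25.5=11.175
n=3: y=11.175, sp=5, e=sp−y=-6.175; I=3.575, D=e−e_prev=-13.425; u=3/2·(-6.175)+0·3.575+3/2·(-13.425)=-29.4; next y=7/10·11.175+1/2·(-29.4)=-6.8775
n=4: y=-6.8775, sp=5, e=sp−y=11.8775; I=15.4525, D=e−e_prev=18.0525; u=3/2·11.8775+0·15.4525+3/2·18.0525=44.895; next y=7/10·(-6.8775)+1/2·44.895=17.63325
n=5: y=17.63325, sp=5, e=sp−y=-12.63325; I=2.81925, D=e−e_prev=-24.51075; u=3/2·(-12.63325)+0·2.81925+3/2·(-24.51075)=-55.716; next y=7/10·17.63325+1/2·(-55.716)=-15.514725
n=6: y=-15.514725, sp=5, e=sp−y=20.514725; I=23.333975, D=e−e_prev=33.147975; u=3/2·20.514725+0·23.333975+3/2·33.147975=80.49405; next y=7/10·(-15.514725)+1/2·80.49405≈29.386718
n=7: y≈29.386718, sp=5, e=sp−y≈-24.386718; I≈-1.052743, D=e−e_prev≈-44.901443; u=3/2·(-24.386718)+0·(-1.052743)+3/2·(-44.901443)≈-103.93224; next y=7/10·29.386718+1/2·(-103.93224)≈-31.395418
n=8: y≈-31.395418, sp=5, e=sp−y≈36.395418; I≈35.342675, D=e−e_prev≈60.782135; u=3/2·36.395418+0·35.342675+3/2·60.782135≈145.766330; next y=7/10·(-31.395418)+1/2·145.766330≈50.906372
n=9: y≈50.906372, sp=5, e=sp−y≈-45.906372; I≈-10.563697, D=e−e_prev≈-82.301790; u=3/2·(-45.906372)+0·(-10.563697)+3/2·(-82.301790)≈-192.312244; next y=7/10·50.906372+1/2·(-192.312244)≈-60.521661
n=10: y≈-60.521661, sp=5, e=sp−y≈65.521661; I≈54.957964, D=e−e_prev≈111.428033; u=3/2·65.521661+0·54.957964+3/2·111.428033≈265.424542; next y=7/10·(-60.521661)+1/2·265.424542≈90.347108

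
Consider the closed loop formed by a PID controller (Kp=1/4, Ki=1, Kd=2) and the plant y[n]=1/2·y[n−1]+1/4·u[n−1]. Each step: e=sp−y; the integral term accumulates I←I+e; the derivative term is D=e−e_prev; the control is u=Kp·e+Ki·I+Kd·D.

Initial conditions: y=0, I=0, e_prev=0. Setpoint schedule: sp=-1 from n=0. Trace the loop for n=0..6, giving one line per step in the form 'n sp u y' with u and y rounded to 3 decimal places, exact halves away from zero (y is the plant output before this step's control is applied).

(exact arithmetic carried between steps; '≈' marks a value shown rounded to 6 d.p. or computed from one; I and e_prev carry over from the previous line; the table rounds u and y to 3 d.p., halves away from zero)
n=0: y=0, sp=-1, e=sp−y=-1; I=-1, D=e−e_prev=-1; u=1/4·(-1)+1·(-1)+2·(-1)=-3.25; next y=1/2·0+1/4·(-3.25)=-0.8125
n=1: y=-0.8125, sp=-1, e=sp−y=-0.1875; I=-1.1875, D=e−e_prev=0.8125; u=1/4·(-0.1875)+1·(-1.1875)+2·0.8125=0.390625; next y=1/2·(-0.8125)+1/4·0.390625≈-0.308594
n=2: y≈-0.308594, sp=-1, e=sp−y≈-0.691406; I≈-1.878906, D=e−e_prev≈-0.503906; u=1/4·(-0.691406)+1·(-1.878906)+2·(-0.503906)≈-3.059570; next y=1/2·(-0.308594)+1/4·(-3.059570)≈-0.919189
n=3: y≈-0.919189, sp=-1, e=sp−y≈-0.080811; I≈-1.959717, D=e−e_prev≈0.610596; u=1/4·(-0.080811)+1·(-1.959717)+2·0.610596≈-0.758728; next y=1/2·(-0.919189)+1/4·(-0.758728)≈-0.649277
n=4: y≈-0.649277, sp=-1, e=sp−y≈-0.350723; I≈-2.310440, D=e−e_prev≈-0.269913; u=1/4·(-0.350723)+1·(-2.310440)+2·(-0.269913)≈-2.937946; next y=1/2·(-0.649277)+1/4·(-2.937946)≈-1.059125
n=5: y≈-1.059125, sp=-1, e=sp−y≈0.059125; I≈-2.251315, D=e−e_prev≈0.409848; u=1/4·0.059125+1·(-2.251315)+2·0.409848≈-1.416837; next y=1/2·(-1.059125)+1/4·(-1.416837)≈-0.883772
n=6: y≈-0.883772, sp=-1, e=sp−y≈-0.116228; I≈-2.367543, D=e−e_prev≈-0.175353; u=1/4·(-0.116228)+1·(-2.367543)+2·(-0.175353)≈-2.747307; next y=1/2·(-0.883772)+1/4·(-2.747307)≈-1.128713

0 -1 -3.250 0.000
1 -1 0.391 -0.813
2 -1 -3.060 -0.309
3 -1 -0.759 -0.919
4 -1 -2.938 -0.649
5 -1 -1.417 -1.059
6 -1 -2.747 -0.884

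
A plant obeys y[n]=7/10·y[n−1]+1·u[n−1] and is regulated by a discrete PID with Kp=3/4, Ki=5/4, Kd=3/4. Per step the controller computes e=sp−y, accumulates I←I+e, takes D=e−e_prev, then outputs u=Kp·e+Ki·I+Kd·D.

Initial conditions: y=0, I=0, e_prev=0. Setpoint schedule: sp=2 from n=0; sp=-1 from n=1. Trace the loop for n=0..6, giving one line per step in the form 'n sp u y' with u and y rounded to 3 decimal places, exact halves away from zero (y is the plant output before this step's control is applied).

0 2 5.500 0.000
1 -1 -16.875 5.500
2 -1 32.319 -13.025
3 -1 -66.166 23.201
4 -1 131.850 -49.925
5 -1 -265.613 96.902
6 -1 532.510 -197.782

(exact arithmetic carried between steps; '≈' marks a value shown rounded to 6 d.p. or computed from one; I and e_prev carry over from the previous line; the table rounds u and y to 3 d.p., halves away from zero)
n=0: y=0, sp=2, e=sp−y=2; I=2, D=e−e_prev=2; u=3/4·2+5/4·2+3/4·2=5.5; next y=7/10·0+1·5.5=5.5
n=1: y=5.5, sp=-1, e=sp−y=-6.5; I=-4.5, D=e−e_prev=-8.5; u=3/4·(-6.5)+5/4·(-4.5)+3/4·(-8.5)=-16.875; next y=7/10·5.5+1·(-16.875)=-13.025
n=2: y=-13.025, sp=-1, e=sp−y=12.025; I=7.525, D=e−e_prev=18.525; u=3/4·12.025+5/4·7.525+3/4·18.525=32.31875; next y=7/10·(-13.025)+1·32.31875=23.20125
n=3: y=23.20125, sp=-1, e=sp−y=-24.20125; I=-16.67625, D=e−e_prev=-36.22625; u=3/4·(-24.20125)+5/4·(-16.67625)+3/4·(-36.22625)≈-66.165938; next y=7/10·23.20125+1·(-66.165938)≈-49.925063
n=4: y≈-49.925063, sp=-1, e=sp−y≈48.925063; I≈32.248813, D=e−e_prev≈73.126313; u=3/4·48.925063+5/4·32.248813+3/4·73.126313≈131.849547; next y=7/10·(-49.925063)+1·131.849547≈96.902003
n=5: y≈96.902003, sp=-1, e=sp−y≈-97.902003; I≈-65.653191, D=e−e_prev≈-146.827066; u=3/4·(-97.902003)+5/4·(-65.653191)+3/4·(-146.827066)≈-265.613290; next y=7/10·96.902003+1·(-265.613290)≈-197.781888
n=6: y≈-197.781888, sp=-1, e=sp−y≈196.781888; I≈131.128697, D=e−e_prev≈294.683891; u=3/4·196.781888+5/4·131.128697+3/4·294.683891≈532.510205; next y=7/10·(-197.781888)+1·532.510205≈394.062884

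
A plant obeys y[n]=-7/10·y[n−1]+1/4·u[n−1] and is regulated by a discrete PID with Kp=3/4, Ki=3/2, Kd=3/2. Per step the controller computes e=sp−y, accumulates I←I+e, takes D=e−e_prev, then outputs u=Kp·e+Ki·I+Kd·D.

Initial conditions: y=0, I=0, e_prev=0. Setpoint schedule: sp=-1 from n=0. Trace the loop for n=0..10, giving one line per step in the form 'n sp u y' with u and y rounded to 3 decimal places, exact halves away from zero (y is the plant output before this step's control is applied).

(exact arithmetic carried between steps; '≈' marks a value shown rounded to 6 d.p. or computed from one; I and e_prev carry over from the previous line; the table rounds u and y to 3 d.p., halves away from zero)
n=0: y=0, sp=-1, e=sp−y=-1; I=-1, D=e−e_prev=-1; u=3/4·(-1)+3/2·(-1)+3/2·(-1)=-3.75; next y=-7/10·0+1/4·(-3.75)=-0.9375
n=1: y=-0.9375, sp=-1, e=sp−y=-0.0625; I=-1.0625, D=e−e_prev=0.9375; u=3/4·(-0.0625)+3/2·(-1.0625)+3/2·0.9375=-0.234375; next y=-7/10·(-0.9375)+1/4·(-0.234375)≈0.597656
n=2: y≈0.597656, sp=-1, e=sp−y≈-1.597656; I≈-2.660156, D=e−e_prev≈-1.535156; u=3/4·(-1.597656)+3/2·(-2.660156)+3/2·(-1.535156)≈-7.491211; next y=-7/10·0.597656+1/4·(-7.491211)≈-2.291162
n=3: y≈-2.291162, sp=-1, e=sp−y≈1.291162; I≈-1.368994, D=e−e_prev≈2.888818; u=3/4·1.291162+3/2·(-1.368994)+3/2·2.888818≈3.248108; next y=-7/10·(-2.291162)+1/4·3.248108≈2.415840
n=4: y≈2.415840, sp=-1, e=sp−y≈-3.415840; I≈-4.784835, D=e−e_prev≈-4.707003; u=3/4·(-3.415840)+3/2·(-4.784835)+3/2·(-4.707003)≈-16.799636; next y=-7/10·2.415840+1/4·(-16.799636)≈-5.890997
n=5: y≈-5.890997, sp=-1, e=sp−y≈4.890997; I≈0.106163, D=e−e_prev≈8.306838; u=3/4·4.890997+3/2·0.106163+3/2·8.306838≈16.287749; next y=-7/10·(-5.890997)+1/4·16.287749≈8.195635
n=6: y≈8.195635, sp=-1, e=sp−y≈-9.195635; I≈-9.089473, D=e−e_prev≈-14.086633; u=3/4·(-9.195635)+3/2·(-9.089473)+3/2·(-14.086633)≈-41.660884; next y=-7/10·8.195635+1/4·(-41.660884)≈-16.152166
n=7: y≈-16.152166, sp=-1, e=sp−y≈15.152166; I≈6.062693, D=e−e_prev≈24.347801; u=3/4·15.152166+3/2·6.062693+3/2·24.347801≈56.979866; next y=-7/10·(-16.152166)+1/4·56.979866≈25.551483
n=8: y≈25.551483, sp=-1, e=sp−y≈-26.551483; I≈-20.488789, D=e−e_prev≈-41.703648; u=3/4·(-26.551483)+3/2·(-20.488789)+3/2·(-41.703648)≈-113.202269; next y=-7/10·25.551483+1/4·(-113.202269)≈-46.186605
n=9: y≈-46.186605, sp=-1, e=sp−y≈45.186605; I≈24.697816, D=e−e_prev≈71.738088; u=3/4·45.186605+3/2·24.697816+3/2·71.738088≈178.543808; next y=-7/10·(-46.186605)+1/4·178.543808≈76.966576
n=10: y≈76.966576, sp=-1, e=sp−y≈-77.966576; I≈-53.268760, D=e−e_prev≈-123.153181; u=3/4·(-77.966576)+3/2·(-53.268760)+3/2·(-123.153181)≈-323.107842; next y=-7/10·76.966576+1/4·(-323.107842)≈-134.653564

0 -1 -3.750 0.000
1 -1 -0.234 -0.938
2 -1 -7.491 0.598
3 -1 3.248 -2.291
4 -1 -16.800 2.416
5 -1 16.288 -5.891
6 -1 -41.661 8.196
7 -1 56.980 -16.152
8 -1 -113.202 25.551
9 -1 178.544 -46.187
10 -1 -323.108 76.967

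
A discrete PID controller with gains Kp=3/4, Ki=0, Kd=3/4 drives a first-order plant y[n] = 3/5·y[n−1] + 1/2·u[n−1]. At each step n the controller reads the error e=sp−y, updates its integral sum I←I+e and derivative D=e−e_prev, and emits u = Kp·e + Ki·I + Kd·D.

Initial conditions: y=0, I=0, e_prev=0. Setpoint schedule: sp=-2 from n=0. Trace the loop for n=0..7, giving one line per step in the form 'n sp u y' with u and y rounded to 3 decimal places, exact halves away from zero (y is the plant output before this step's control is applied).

(exact arithmetic carried between steps; '≈' marks a value shown rounded to 6 d.p. or computed from one; I and e_prev carry over from the previous line; the table rounds u and y to 3 d.p., halves away from zero)
n=0: y=0, sp=-2, e=sp−y=-2; I=-2, D=e−e_prev=-2; u=3/4·(-2)+0·(-2)+3/4·(-2)=-3; next y=3/5·0+1/2·(-3)=-1.5
n=1: y=-1.5, sp=-2, e=sp−y=-0.5; I=-2.5, D=e−e_prev=1.5; u=3/4·(-0.5)+0·(-2.5)+3/4·1.5=0.75; next y=3/5·(-1.5)+1/2·0.75=-0.525
n=2: y=-0.525, sp=-2, e=sp−y=-1.475; I=-3.975, D=e−e_prev=-0.975; u=3/4·(-1.475)+0·(-3.975)+3/4·(-0.975)=-1.8375; next y=3/5·(-0.525)+1/2·(-1.8375)=-1.23375
n=3: y=-1.23375, sp=-2, e=sp−y=-0.76625; I=-4.74125, D=e−e_prev=0.70875; u=3/4·(-0.76625)+0·(-4.74125)+3/4·0.70875=-0.043125; next y=3/5·(-1.23375)+1/2·(-0.043125)≈-0.761813
n=4: y≈-0.761813, sp=-2, e=sp−y≈-1.238188; I≈-5.979438, D=e−e_prev≈-0.471938; u=3/4·(-1.238188)+0·(-5.979438)+3/4·(-0.471938)≈-1.282594; next y=3/5·(-0.761813)+1/2·(-1.282594)≈-1.098384
n=5: y≈-1.098384, sp=-2, e=sp−y≈-0.901616; I≈-6.881053, D=e−e_prev≈0.336572; u=3/4·(-0.901616)+0·(-6.881053)+3/4·0.336572≈-0.423783; next y=3/5·(-1.098384)+1/2·(-0.423783)≈-0.870922
n=6: y≈-0.870922, sp=-2, e=sp−y≈-1.129078; I≈-8.010131, D=e−e_prev≈-0.227462; u=3/4·(-1.129078)+0·(-8.010131)+3/4·(-0.227462)≈-1.017405; next y=3/5·(-0.870922)+1/2·(-1.017405)≈-1.031256
n=7: y≈-1.031256, sp=-2, e=sp−y≈-0.968744; I≈-8.978875, D=e−e_prev≈0.160334; u=3/4·(-0.968744)+0·(-8.978875)+3/4·0.160334≈-0.606308; next y=3/5·(-1.031256)+1/2·(-0.606308)≈-0.921907

0 -2 -3.000 0.000
1 -2 0.750 -1.500
2 -2 -1.838 -0.525
3 -2 -0.043 -1.234
4 -2 -1.283 -0.762
5 -2 -0.424 -1.098
6 -2 -1.017 -0.871
7 -2 -0.606 -1.031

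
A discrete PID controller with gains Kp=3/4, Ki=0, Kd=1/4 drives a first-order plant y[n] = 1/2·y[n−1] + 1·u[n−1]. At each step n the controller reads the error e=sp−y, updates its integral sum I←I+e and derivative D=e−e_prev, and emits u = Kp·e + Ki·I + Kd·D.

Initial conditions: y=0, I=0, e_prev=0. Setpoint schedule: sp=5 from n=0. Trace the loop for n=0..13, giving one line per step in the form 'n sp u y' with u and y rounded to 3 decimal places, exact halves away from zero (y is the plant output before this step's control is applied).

(exact arithmetic carried between steps; '≈' marks a value shown rounded to 6 d.p. or computed from one; I and e_prev carry over from the previous line; the table rounds u and y to 3 d.p., halves away from zero)
n=0: y=0, sp=5, e=sp−y=5; I=5, D=e−e_prev=5; u=3/4·5+0·5+1/4·5=5; next y=1/2·0+1·5=5
n=1: y=5, sp=5, e=sp−y=0; I=5, D=e−e_prev=-5; u=3/4·0+0·5+1/4·(-5)=-1.25; next y=1/2·5+1·(-1.25)=1.25
n=2: y=1.25, sp=5, e=sp−y=3.75; I=8.75, D=e−e_prev=3.75; u=3/4·3.75+0·8.75+1/4·3.75=3.75; next y=1/2·1.25+1·3.75=4.375
n=3: y=4.375, sp=5, e=sp−y=0.625; I=9.375, D=e−e_prev=-3.125; u=3/4·0.625+0·9.375+1/4·(-3.125)=-0.3125; next y=1/2·4.375+1·(-0.3125)=1.875
n=4: y=1.875, sp=5, e=sp−y=3.125; I=12.5, D=e−e_prev=2.5; u=3/4·3.125+0·12.5+1/4·2.5=2.96875; next y=1/2·1.875+1·2.96875=3.90625
n=5: y=3.90625, sp=5, e=sp−y=1.09375; I=13.59375, D=e−e_prev=-2.03125; u=3/4·1.09375+0·13.59375+1/4·(-2.03125)=0.3125; next y=1/2·3.90625+1·0.3125=2.265625
n=6: y=2.265625, sp=5, e=sp−y=2.734375; I=16.328125, D=e−e_prev=1.640625; u=3/4·2.734375+0·16.328125+1/4·1.640625≈2.460938; next y=1/2·2.265625+1·2.460938≈3.59375
n=7: y=3.59375, sp=5, e=sp−y=1.40625; I=17.734375, D=e−e_prev=-1.328125; u=3/4·1.40625+0·17.734375+1/4·(-1.328125)≈0.722656; next y=1/2·3.59375+1·0.722656≈2.519531
n=8: y≈2.519531, sp=5, e=sp−y≈2.480469; I≈20.214844, D=e−e_prev≈1.074219; u=3/4·2.480469+0·20.214844+1/4·1.074219≈2.128906; next y=1/2·2.519531+1·2.128906≈3.388672
n=9: y≈3.388672, sp=5, e=sp−y≈1.611328; I≈21.826172, D=e−e_prev≈-0.869141; u=3/4·1.611328+0·21.826172+1/4·(-0.869141)≈0.991211; next y=1/2·3.388672+1·0.991211≈2.685547
n=10: y≈2.685547, sp=5, e=sp−y≈2.314453; I≈24.140625, D=e−e_prev≈0.703125; u=3/4·2.314453+0·24.140625+1/4·0.703125≈1.911621; next y=1/2·2.685547+1·1.911621≈3.254395
n=11: y≈3.254395, sp=5, e=sp−y≈1.745605; I≈25.886230, D=e−e_prev≈-0.568848; u=3/4·1.745605+0·25.886230+1/4·(-0.568848)≈1.166992; next y=1/2·3.254395+1·1.166992≈2.794189
n=12: y≈2.794189, sp=5, e=sp−y≈2.205811; I≈28.092041, D=e−e_prev≈0.460205; u=3/4·2.205811+0·28.092041+1/4·0.460205≈1.769409; next y=1/2·2.794189+1·1.769409≈3.166504
n=13: y≈3.166504, sp=5, e=sp−y≈1.833496; I≈29.925537, D=e−e_prev≈-0.372314; u=3/4·1.833496+0·29.925537+1/4·(-0.372314)≈1.282043; next y=1/2·3.166504+1·1.282043≈2.865295

0 5 5.000 0.000
1 5 -1.250 5.000
2 5 3.750 1.250
3 5 -0.313 4.375
4 5 2.969 1.875
5 5 0.313 3.906
6 5 2.461 2.266
7 5 0.723 3.594
8 5 2.129 2.520
9 5 0.991 3.389
10 5 1.912 2.686
11 5 1.167 3.254
12 5 1.769 2.794
13 5 1.282 3.167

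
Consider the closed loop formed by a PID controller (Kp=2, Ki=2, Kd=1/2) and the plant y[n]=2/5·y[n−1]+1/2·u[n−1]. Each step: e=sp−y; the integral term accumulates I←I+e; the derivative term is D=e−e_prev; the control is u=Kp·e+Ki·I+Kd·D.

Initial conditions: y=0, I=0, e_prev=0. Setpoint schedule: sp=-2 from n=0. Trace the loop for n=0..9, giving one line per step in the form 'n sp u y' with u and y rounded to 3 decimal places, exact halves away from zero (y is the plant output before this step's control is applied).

0 -2 -9.000 0.000
1 -2 8.250 -4.500
2 -2 -19.713 2.325
3 -2 25.681 -8.926
4 -2 -47.975 9.270
5 -2 71.555 -20.279
6 -2 -122.414 27.666
7 -2 192.357 -50.141
8 -2 -318.448 76.122
9 -2 510.477 -128.775

(exact arithmetic carried between steps; '≈' marks a value shown rounded to 6 d.p. or computed from one; I and e_prev carry over from the previous line; the table rounds u and y to 3 d.p., halves away from zero)
n=0: y=0, sp=-2, e=sp−y=-2; I=-2, D=e−e_prev=-2; u=2·(-2)+2·(-2)+1/2·(-2)=-9; next y=2/5·0+1/2·(-9)=-4.5
n=1: y=-4.5, sp=-2, e=sp−y=2.5; I=0.5, D=e−e_prev=4.5; u=2·2.5+2·0.5+1/2·4.5=8.25; next y=2/5·(-4.5)+1/2·8.25=2.325
n=2: y=2.325, sp=-2, e=sp−y=-4.325; I=-3.825, D=e−e_prev=-6.825; u=2·(-4.325)+2·(-3.825)+1/2·(-6.825)=-19.7125; next y=2/5·2.325+1/2·(-19.7125)=-8.92625
n=3: y=-8.92625, sp=-2, e=sp−y=6.92625; I=3.10125, D=e−e_prev=11.25125; u=2·6.92625+2·3.10125+1/2·11.25125=25.680625; next y=2/5·(-8.92625)+1/2·25.680625≈9.269813
n=4: y≈9.269813, sp=-2, e=sp−y≈-11.269813; I≈-8.168563, D=e−e_prev≈-18.196063; u=2·(-11.269813)+2·(-8.168563)+1/2·(-18.196063)≈-47.974781; next y=2/5·9.269813+1/2·(-47.974781)≈-20.279466
n=5: y≈-20.279466, sp=-2, e=sp−y≈18.279466; I≈10.110903, D=e−e_prev≈29.549278; u=2·18.279466+2·10.110903+1/2·29.549278≈71.555377; next y=2/5·(-20.279466)+1/2·71.555377≈27.665902
n=6: y≈27.665902, sp=-2, e=sp−y≈-29.665902; I≈-19.554999, D=e−e_prev≈-47.945368; u=2·(-29.665902)+2·(-19.554999)+1/2·(-47.945368)≈-122.414486; next y=2/5·27.665902+1/2·(-122.414486)≈-50.140882
n=7: y≈-50.140882, sp=-2, e=sp−y≈48.140882; I≈28.585883, D=e−e_prev≈77.806784; u=2·48.140882+2·28.585883+1/2·77.806784≈192.356922; next y=2/5·(-50.140882)+1/2·192.356922≈76.122108
n=8: y≈76.122108, sp=-2, e=sp−y≈-78.122108; I≈-49.536225, D=e−e_prev≈-126.262990; u=2·(-78.122108)+2·(-49.536225)+1/2·(-126.262990)≈-318.448162; next y=2/5·76.122108+1/2·(-318.448162)≈-128.775238
n=9: y≈-128.775238, sp=-2, e=sp−y≈126.775238; I≈77.239013, D=e−e_prev≈204.897346; u=2·126.775238+2·77.239013+1/2·204.897346≈510.477174; next y=2/5·(-128.775238)+1/2·510.477174≈203.728492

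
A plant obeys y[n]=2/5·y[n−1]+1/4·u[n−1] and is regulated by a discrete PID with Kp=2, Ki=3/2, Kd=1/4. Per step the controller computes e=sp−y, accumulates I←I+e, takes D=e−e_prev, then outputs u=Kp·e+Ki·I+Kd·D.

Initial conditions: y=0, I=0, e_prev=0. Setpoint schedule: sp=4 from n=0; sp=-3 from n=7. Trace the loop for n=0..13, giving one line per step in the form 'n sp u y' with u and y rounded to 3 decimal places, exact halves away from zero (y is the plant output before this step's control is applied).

(exact arithmetic carried between steps; '≈' marks a value shown rounded to 6 d.p. or computed from one; I and e_prev carry over from the previous line; the table rounds u and y to 3 d.p., halves away from zero)
n=0: y=0, sp=4, e=sp−y=4; I=4, D=e−e_prev=4; u=2·4+3/2·4+1/4·4=15; next y=2/5·0+1/4·15=3.75
n=1: y=3.75, sp=4, e=sp−y=0.25; I=4.25, D=e−e_prev=-3.75; u=2·0.25+3/2·4.25+1/4·(-3.75)=5.9375; next y=2/5·3.75+1/4·5.9375=2.984375
n=2: y=2.984375, sp=4, e=sp−y=1.015625; I=5.265625, D=e−e_prev=0.765625; u=2·1.015625+3/2·5.265625+1/4·0.765625≈10.121094; next y=2/5·2.984375+1/4·10.121094≈3.724023
n=3: y≈3.724023, sp=4, e=sp−y≈0.275977; I≈5.541602, D=e−e_prev≈-0.739648; u=2·0.275977+3/2·5.541602+1/4·(-0.739648)≈8.679443; next y=2/5·3.724023+1/4·8.679443≈3.659470
n=4: y≈3.659470, sp=4, e=sp−y≈0.340530; I≈5.882131, D=e−e_prev≈0.064553; u=2·0.340530+3/2·5.882131+1/4·0.064553≈9.520395; next y=2/5·3.659470+1/4·9.520395≈3.843887
n=5: y≈3.843887, sp=4, e=sp−y≈0.156113; I≈6.038245, D=e−e_prev≈-0.184417; u=2·0.156113+3/2·6.038245+1/4·(-0.184417)≈9.323489; next y=2/5·3.843887+1/4·9.323489≈3.868427
n=6: y≈3.868427, sp=4, e=sp−y≈0.131573; I≈6.169818, D=e−e_prev≈-0.024540; u=2·0.131573+3/2·6.169818+1/4·(-0.024540)≈9.511737; next y=2/5·3.868427+1/4·9.511737≈3.925305
n=7: y≈3.925305, sp=-3, e=sp−y≈-6.925305; I≈-0.755488, D=e−e_prev≈-7.056878; u=2·(-6.925305)+3/2·(-0.755488)+1/4·(-7.056878)≈-16.748061; next y=2/5·3.925305+1/4·(-16.748061)≈-2.616893
n=8: y≈-2.616893, sp=-3, e=sp−y≈-0.383107; I≈-1.138594, D=e−e_prev≈6.542198; u=2·(-0.383107)+3/2·(-1.138594)+1/4·6.542198≈-0.838555; next y=2/5·(-2.616893)+1/4·(-0.838555)≈-1.256396
n=9: y≈-1.256396, sp=-3, e=sp−y≈-1.743604; I≈-2.882198, D=e−e_prev≈-1.360497; u=2·(-1.743604)+3/2·(-2.882198)+1/4·(-1.360497)≈-8.150629; next y=2/5·(-1.256396)+1/4·(-8.150629)≈-2.540216
n=10: y≈-2.540216, sp=-3, e=sp−y≈-0.459784; I≈-3.341982, D=e−e_prev≈1.283820; u=2·(-0.459784)+3/2·(-3.341982)+1/4·1.283820≈-5.611587; next y=2/5·(-2.540216)+1/4·(-5.611587)≈-2.418983
n=11: y≈-2.418983, sp=-3, e=sp−y≈-0.581017; I≈-3.922999, D=e−e_prev≈-0.121233; u=2·(-0.581017)+3/2·(-3.922999)+1/4·(-0.121233)≈-7.076841; next y=2/5·(-2.418983)+1/4·(-7.076841)≈-2.736803
n=12: y≈-2.736803, sp=-3, e=sp−y≈-0.263197; I≈-4.186196, D=e−e_prev≈0.317820; u=2·(-0.263197)+3/2·(-4.186196)+1/4·0.317820≈-6.726232; next y=2/5·(-2.736803)+1/4·(-6.726232)≈-2.776279
n=13: y≈-2.776279, sp=-3, e=sp−y≈-0.223721; I≈-4.409917, D=e−e_prev≈0.039476; u=2·(-0.223721)+3/2·(-4.409917)+1/4·0.039476≈-7.052447; next y=2/5·(-2.776279)+1/4·(-7.052447)≈-2.873624

0 4 15.000 0.000
1 4 5.938 3.750
2 4 10.121 2.984
3 4 8.679 3.724
4 4 9.520 3.659
5 4 9.323 3.844
6 4 9.512 3.868
7 -3 -16.748 3.925
8 -3 -0.839 -2.617
9 -3 -8.151 -1.256
10 -3 -5.612 -2.540
11 -3 -7.077 -2.419
12 -3 -6.726 -2.737
13 -3 -7.052 -2.776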